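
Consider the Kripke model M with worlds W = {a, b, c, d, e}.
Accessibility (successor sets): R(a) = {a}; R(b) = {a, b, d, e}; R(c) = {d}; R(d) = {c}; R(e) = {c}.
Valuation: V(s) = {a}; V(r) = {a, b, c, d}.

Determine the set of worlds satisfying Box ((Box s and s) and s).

Let φ = Box ((Box s and s) and s). Evaluate φ at each world:
  a (successors {a}): φ is true.
  b (successors {a, b, d, e}): φ is false.
  c (successors {d}): φ is false.
  d (successors {c}): φ is false.
  e (successors {c}): φ is false.
For instance, at e:
  At e: Box ((Box s and s) and s) requires (Box s and s) and s at every successor {c}.
    (Box s and s) and s fails at c, so Box ((Box s and s) and s) is false at e.
      At c: Box s and s is false, s is false, so (Box s and s) and s is false.
Satisfying worlds: {a}

a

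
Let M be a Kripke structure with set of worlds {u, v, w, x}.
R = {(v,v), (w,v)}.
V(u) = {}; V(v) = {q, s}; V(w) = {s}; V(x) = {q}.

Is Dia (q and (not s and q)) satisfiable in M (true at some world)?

No

Let φ = Dia (q and (not s and q)). Evaluate φ at each world:
  u (successors ∅): φ is false.
  v (successors {v}): φ is false.
  w (successors {v}): φ is false.
  x (successors ∅): φ is false.
For instance, at v:
  At v: Dia (q and (not s and q)) requires q and (not s and q) at some successor in {v}.
    At v: q and (not s and q) is false.
  So Dia (q and (not s and q)) is false at v.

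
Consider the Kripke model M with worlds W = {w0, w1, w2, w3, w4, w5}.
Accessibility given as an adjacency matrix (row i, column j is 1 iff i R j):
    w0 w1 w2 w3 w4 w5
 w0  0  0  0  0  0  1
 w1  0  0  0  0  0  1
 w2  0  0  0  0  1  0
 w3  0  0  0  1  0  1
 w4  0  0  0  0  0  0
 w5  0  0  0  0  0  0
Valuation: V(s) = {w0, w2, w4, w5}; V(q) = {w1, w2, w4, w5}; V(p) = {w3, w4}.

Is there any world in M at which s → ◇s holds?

Let φ = s → ◇s. Evaluate φ at each world:
  w0 (successors {w5}): φ is true.
  w1 (successors {w5}): φ is true.
  w2 (successors {w4}): φ is true.
  w3 (successors {w3, w5}): φ is true.
  w4 (successors ∅): φ is false.
  w5 (successors ∅): φ is false.
Detail at w0 (witness):
  At w0: s is true, ◇s is true, so s → ◇s is true.
    At w0: ◇s requires s at some successor in {w5}.
      s holds at w5, so ◇s is true at w0.

Yes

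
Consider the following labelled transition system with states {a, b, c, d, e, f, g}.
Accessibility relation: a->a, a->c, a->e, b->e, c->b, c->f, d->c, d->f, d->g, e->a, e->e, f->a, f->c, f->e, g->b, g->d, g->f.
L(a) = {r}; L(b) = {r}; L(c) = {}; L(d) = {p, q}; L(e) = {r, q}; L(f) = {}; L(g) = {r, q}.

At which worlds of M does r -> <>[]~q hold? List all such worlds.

a, c, d, f

Recall that []ψ holds at a world iff ψ holds at every accessible world, and <>ψ holds iff ψ holds at some accessible world.
Let φ = r -> <>[]~q. Evaluate φ at each world:
  a (successors {a, c, e}): φ is true.
  b (successors {e}): φ is false.
  c (successors {b, f}): φ is true.
  d (successors {c, f, g}): φ is true.
  e (successors {a, e}): φ is false.
  f (successors {a, c, e}): φ is true.
  g (successors {b, d, f}): φ is false.
For instance, at e:
  At e: r is true, <>[]~q is false, so r -> <>[]~q is false.
    At e: <>[]~q requires []~q at some successor in {a, e}.
      At a: []~q is false.
      At e: []~q is false.
    So <>[]~q is false at e.
Satisfying worlds: {a, c, d, f}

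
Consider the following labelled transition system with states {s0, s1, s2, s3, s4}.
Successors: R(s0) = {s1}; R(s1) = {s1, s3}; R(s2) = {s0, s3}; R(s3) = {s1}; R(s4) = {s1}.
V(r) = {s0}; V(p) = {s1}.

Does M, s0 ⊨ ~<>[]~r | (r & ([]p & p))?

At s0: ~<>[]~r is false, r & ([]p & p) is false, so ~<>[]~r | (r & ([]p & p)) is false.
  At s0: <>[]~r is true, so ~<>[]~r is false.
    At s0: <>[]~r requires []~r at some successor in {s1}.
      []~r holds at s1, so <>[]~r is true at s0.
  At s0: r is true, []p & p is false, so r & ([]p & p) is false.
    At s0: []p is true, p is false, so []p & p is false.
      At s0: []p requires p at every successor {s1}.
        At s1: p is true.
      So []p is true at s0.

No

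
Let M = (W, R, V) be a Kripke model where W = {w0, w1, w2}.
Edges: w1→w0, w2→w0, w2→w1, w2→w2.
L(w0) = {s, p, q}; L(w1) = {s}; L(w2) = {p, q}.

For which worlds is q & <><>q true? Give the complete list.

w2

Recall that <>ψ holds at a world iff ψ holds at some accessible world.
Let φ = q & <><>q. Evaluate φ at each world:
  w0 (successors ∅): φ is false.
  w1 (successors {w0}): φ is false.
  w2 (successors {w0, w1, w2}): φ is true.
For instance, at w2:
  At w2: q is true, <><>q is true, so q & <><>q is true.
    At w2: <><>q requires <>q at some successor in {w0, w1, w2}.
      <>q holds at w1, so <><>q is true at w2.
Satisfying worlds: {w2}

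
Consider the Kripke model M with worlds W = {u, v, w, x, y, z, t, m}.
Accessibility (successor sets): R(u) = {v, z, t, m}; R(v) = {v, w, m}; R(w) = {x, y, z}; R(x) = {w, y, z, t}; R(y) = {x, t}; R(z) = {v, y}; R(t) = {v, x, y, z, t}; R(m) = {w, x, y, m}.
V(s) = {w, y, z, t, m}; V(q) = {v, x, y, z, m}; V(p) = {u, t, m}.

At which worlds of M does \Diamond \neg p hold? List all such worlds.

u, v, w, x, y, z, t, m

Let φ = \Diamond \neg p. Evaluate φ at each world:
  u (successors {v, z, t, m}): φ is true.
  v (successors {v, w, m}): φ is true.
  w (successors {x, y, z}): φ is true.
  x (successors {w, y, z, t}): φ is true.
  y (successors {x, t}): φ is true.
  z (successors {v, y}): φ is true.
  t (successors {v, x, y, z, t}): φ is true.
  m (successors {w, x, y, m}): φ is true.
For instance, at u:
  At u: \Diamond \neg p requires \neg p at some successor in {v, z, t, m}.
    \neg p holds at v, so \Diamond \neg p is true at u.
Satisfying worlds: {u, v, w, x, y, z, t, m}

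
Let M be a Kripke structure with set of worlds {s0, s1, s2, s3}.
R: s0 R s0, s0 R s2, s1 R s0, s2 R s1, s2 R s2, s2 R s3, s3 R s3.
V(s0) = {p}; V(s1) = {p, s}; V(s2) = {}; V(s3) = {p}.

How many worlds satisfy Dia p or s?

Recall that Dia ψ holds at a world iff ψ holds at some accessible world.
Let φ = Dia p or s. Evaluate φ at each world:
  s0 (successors {s0, s2}): φ is true.
  s1 (successors {s0}): φ is true.
  s2 (successors {s1, s2, s3}): φ is true.
  s3 (successors {s3}): φ is true.
For instance, at s3:
  At s3: Dia p is true, s is false, so Dia p or s is true.
    At s3: Dia p requires p at some successor in {s3}.
      p holds at s3, so Dia p is true at s3.
Satisfying worlds: {s0, s1, s2, s3}

4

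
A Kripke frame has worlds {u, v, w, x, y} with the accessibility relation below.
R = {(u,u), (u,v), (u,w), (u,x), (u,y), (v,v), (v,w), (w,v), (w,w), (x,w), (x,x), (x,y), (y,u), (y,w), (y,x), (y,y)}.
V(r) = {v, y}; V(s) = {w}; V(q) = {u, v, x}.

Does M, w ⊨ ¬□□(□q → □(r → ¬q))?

Recall that □ψ holds at a world iff ψ holds at every accessible world, and ◇ψ holds iff ψ holds at some accessible world.
At w: □□(□q → □(r → ¬q)) is true, so ¬□□(□q → □(r → ¬q)) is false.
  At w: □□(□q → □(r → ¬q)) requires □(□q → □(r → ¬q)) at every successor {v, w}.
      At v: □(□q → □(r → ¬q)) requires □q → □(r → ¬q) at every successor {v, w}.
        At v: □q → □(r → ¬q) is true.
        At w: □q → □(r → ¬q) is true.
      So □(□q → □(r → ¬q)) is true at v.
      At w: □(□q → □(r → ¬q)) requires □q → □(r → ¬q) at every successor {v, w}.
        At v: □q → □(r → ¬q) is true.
        At w: □q → □(r → ¬q) is true.
      So □(□q → □(r → ¬q)) is true at w.
  So □□(□q → □(r → ¬q)) is true at w.

No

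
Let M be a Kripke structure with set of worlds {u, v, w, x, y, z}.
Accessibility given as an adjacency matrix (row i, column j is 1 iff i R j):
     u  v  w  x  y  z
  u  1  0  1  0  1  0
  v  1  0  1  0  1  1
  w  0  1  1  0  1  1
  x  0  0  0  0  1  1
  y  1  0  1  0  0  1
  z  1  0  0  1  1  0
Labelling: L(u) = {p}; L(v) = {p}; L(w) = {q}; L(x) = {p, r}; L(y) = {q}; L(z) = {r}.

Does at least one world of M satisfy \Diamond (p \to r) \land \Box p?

No

Recall that \Box ψ holds at a world iff ψ holds at every accessible world, and \Diamond ψ holds iff ψ holds at some accessible world.
Let φ = \Diamond (p \to r) \land \Box p. Evaluate φ at each world:
  u (successors {u, w, y}): φ is false.
  v (successors {u, w, y, z}): φ is false.
  w (successors {v, w, y, z}): φ is false.
  x (successors {y, z}): φ is false.
  y (successors {u, w, z}): φ is false.
  z (successors {u, x, y}): φ is false.
For instance, at u:
  At u: \Diamond (p \to r) is true, \Box p is false, so \Diamond (p \to r) \land \Box p is false.
    At u: \Diamond (p \to r) requires p \to r at some successor in {u, w, y}.
      p \to r holds at w, so \Diamond (p \to r) is true at u.
    At u: \Box p requires p at every successor {u, w, y}.
      p fails at w, so \Box p is false at u.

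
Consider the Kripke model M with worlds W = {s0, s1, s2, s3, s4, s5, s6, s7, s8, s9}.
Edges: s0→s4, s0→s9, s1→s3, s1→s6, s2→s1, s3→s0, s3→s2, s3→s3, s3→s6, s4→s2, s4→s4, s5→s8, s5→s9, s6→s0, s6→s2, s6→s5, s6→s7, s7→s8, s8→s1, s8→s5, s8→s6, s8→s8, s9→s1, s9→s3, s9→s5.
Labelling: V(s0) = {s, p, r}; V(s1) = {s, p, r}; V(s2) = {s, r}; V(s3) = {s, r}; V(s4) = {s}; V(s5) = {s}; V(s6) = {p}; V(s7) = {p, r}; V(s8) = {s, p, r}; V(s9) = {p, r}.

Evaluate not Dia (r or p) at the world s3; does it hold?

At s3: Dia (r or p) is true, so not Dia (r or p) is false.
  At s3: Dia (r or p) requires r or p at some successor in {s0, s2, s3, s6}.
    r or p holds at s0, so Dia (r or p) is true at s3.

No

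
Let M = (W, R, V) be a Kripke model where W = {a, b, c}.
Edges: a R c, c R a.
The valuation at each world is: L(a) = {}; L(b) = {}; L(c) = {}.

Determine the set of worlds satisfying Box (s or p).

b

Recall that Box ψ holds at a world iff ψ holds at every accessible world, and Dia ψ holds iff ψ holds at some accessible world.
Let φ = Box (s or p). Evaluate φ at each world:
  a (successors {c}): φ is false.
  b (successors ∅): φ is true.
  c (successors {a}): φ is false.
For instance, at a:
  At a: Box (s or p) requires s or p at every successor {c}.
    s or p fails at c, so Box (s or p) is false at a.
Satisfying worlds: {b}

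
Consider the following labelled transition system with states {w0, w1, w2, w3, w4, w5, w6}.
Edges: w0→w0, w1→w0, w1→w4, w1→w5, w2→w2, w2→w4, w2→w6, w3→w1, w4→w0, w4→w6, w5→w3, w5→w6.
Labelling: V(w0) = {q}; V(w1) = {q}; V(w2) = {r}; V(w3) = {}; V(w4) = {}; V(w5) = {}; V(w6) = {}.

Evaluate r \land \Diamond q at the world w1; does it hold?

No

At w1: r is false, \Diamond q is true, so r \land \Diamond q is false.
  At w1: \Diamond q requires q at some successor in {w0, w4, w5}.
    q holds at w0, so \Diamond q is true at w1.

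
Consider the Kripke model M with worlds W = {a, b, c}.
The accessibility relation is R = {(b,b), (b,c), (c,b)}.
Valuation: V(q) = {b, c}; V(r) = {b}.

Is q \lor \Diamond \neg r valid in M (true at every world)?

Recall that \Diamond ψ holds at a world iff ψ holds at some accessible world.
Let φ = q \lor \Diamond \neg r. Evaluate φ at each world:
  a (successors ∅): φ is false.
  b (successors {b, c}): φ is true.
  c (successors {b}): φ is true.
Detail at a (counterexample):
  At a: q is false, \Diamond \neg r is false, so q \lor \Diamond \neg r is false.
    At a: no accessible worlds, so \Diamond \neg r is false.

No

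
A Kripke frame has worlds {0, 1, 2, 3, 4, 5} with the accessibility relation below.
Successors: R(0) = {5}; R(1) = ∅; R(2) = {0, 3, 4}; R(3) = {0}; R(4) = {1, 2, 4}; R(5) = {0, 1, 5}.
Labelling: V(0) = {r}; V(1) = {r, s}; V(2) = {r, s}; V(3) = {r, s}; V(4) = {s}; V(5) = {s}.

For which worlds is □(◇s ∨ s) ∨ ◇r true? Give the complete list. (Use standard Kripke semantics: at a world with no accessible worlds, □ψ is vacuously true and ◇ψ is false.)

Recall that □ψ holds at a world iff ψ holds at every accessible world, and ◇ψ holds iff ψ holds at some accessible world.
Let φ = □(◇s ∨ s) ∨ ◇r. Evaluate φ at each world:
  0 (successors {5}): φ is true.
  1 (successors ∅): φ is true.
  2 (successors {0, 3, 4}): φ is true.
  3 (successors {0}): φ is true.
  4 (successors {1, 2, 4}): φ is true.
  5 (successors {0, 1, 5}): φ is true.
For instance, at 5:
  At 5: □(◇s ∨ s) is true, ◇r is true, so □(◇s ∨ s) ∨ ◇r is true.
    At 5: □(◇s ∨ s) requires ◇s ∨ s at every successor {0, 1, 5}.
      At 0: ◇s ∨ s is true.
      At 1: ◇s ∨ s is true.
      At 5: ◇s ∨ s is true.
    So □(◇s ∨ s) is true at 5.
    At 5: ◇r requires r at some successor in {0, 1, 5}.
      r holds at 0, so ◇r is true at 5.
Satisfying worlds: {0, 1, 2, 3, 4, 5}

0, 1, 2, 3, 4, 5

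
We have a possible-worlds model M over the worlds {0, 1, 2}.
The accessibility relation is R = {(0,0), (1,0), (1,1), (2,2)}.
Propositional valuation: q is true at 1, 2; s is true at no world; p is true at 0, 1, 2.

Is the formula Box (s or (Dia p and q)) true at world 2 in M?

Yes

At 2: Box (s or (Dia p and q)) requires s or (Dia p and q) at every successor {2}.
    At 2: s is false, Dia p and q is true, so s or (Dia p and q) is true.
      At 2: Dia p is true, q is true, so Dia p and q is true.
So Box (s or (Dia p and q)) is true at 2.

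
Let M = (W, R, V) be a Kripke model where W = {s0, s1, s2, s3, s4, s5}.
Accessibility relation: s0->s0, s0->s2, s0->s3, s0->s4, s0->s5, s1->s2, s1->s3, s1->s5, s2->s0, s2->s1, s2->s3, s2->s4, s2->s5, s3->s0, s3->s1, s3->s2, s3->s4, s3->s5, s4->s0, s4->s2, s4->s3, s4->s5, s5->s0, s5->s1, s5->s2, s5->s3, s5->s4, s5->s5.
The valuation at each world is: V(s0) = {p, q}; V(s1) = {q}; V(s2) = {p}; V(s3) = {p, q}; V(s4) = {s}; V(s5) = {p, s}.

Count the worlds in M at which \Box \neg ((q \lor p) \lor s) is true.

0

Recall that \Box ψ holds at a world iff ψ holds at every accessible world, and \Diamond ψ holds iff ψ holds at some accessible world.
Let φ = \Box \neg ((q \lor p) \lor s). Evaluate φ at each world:
  s0 (successors {s0, s2, s3, s4, s5}): φ is false.
  s1 (successors {s2, s3, s5}): φ is false.
  s2 (successors {s0, s1, s3, s4, s5}): φ is false.
  s3 (successors {s0, s1, s2, s4, s5}): φ is false.
  s4 (successors {s0, s2, s3, s5}): φ is false.
  s5 (successors {s0, s1, s2, s3, s4, s5}): φ is false.
For instance, at s0:
  At s0: \Box \neg ((q \lor p) \lor s) requires \neg ((q \lor p) \lor s) at every successor {s0, s2, s3, s4, s5}.
    \neg ((q \lor p) \lor s) fails at s0, so \Box \neg ((q \lor p) \lor s) is false at s0.
Satisfying worlds: none.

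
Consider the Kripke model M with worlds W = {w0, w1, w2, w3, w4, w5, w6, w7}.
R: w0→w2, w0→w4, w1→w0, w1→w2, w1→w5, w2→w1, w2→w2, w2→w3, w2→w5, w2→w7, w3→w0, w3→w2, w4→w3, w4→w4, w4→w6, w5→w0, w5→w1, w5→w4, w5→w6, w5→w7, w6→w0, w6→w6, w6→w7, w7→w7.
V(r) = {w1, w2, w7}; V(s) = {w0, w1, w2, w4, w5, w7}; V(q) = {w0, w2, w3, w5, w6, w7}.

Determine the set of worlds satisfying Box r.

Let φ = Box r. Evaluate φ at each world:
  w0 (successors {w2, w4}): φ is false.
  w1 (successors {w0, w2, w5}): φ is false.
  w2 (successors {w1, w2, w3, w5, w7}): φ is false.
  w3 (successors {w0, w2}): φ is false.
  w4 (successors {w3, w4, w6}): φ is false.
  w5 (successors {w0, w1, w4, w6, w7}): φ is false.
  w6 (successors {w0, w6, w7}): φ is false.
  w7 (successors {w7}): φ is true.
For instance, at w6:
  At w6: Box r requires r at every successor {w0, w6, w7}.
    r fails at w0, so Box r is false at w6.
Satisfying worlds: {w7}

w7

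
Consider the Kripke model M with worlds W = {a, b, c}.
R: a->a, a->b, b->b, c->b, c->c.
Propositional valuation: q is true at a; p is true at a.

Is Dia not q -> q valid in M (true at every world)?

No

Recall that Dia ψ holds at a world iff ψ holds at some accessible world.
Let φ = Dia not q -> q. Evaluate φ at each world:
  a (successors {a, b}): φ is true.
  b (successors {b}): φ is false.
  c (successors {b, c}): φ is false.
Detail at b (counterexample):
  At b: Dia not q is true, q is false, so Dia not q -> q is false.
    At b: Dia not q requires not q at some successor in {b}.
      not q holds at b, so Dia not q is true at b.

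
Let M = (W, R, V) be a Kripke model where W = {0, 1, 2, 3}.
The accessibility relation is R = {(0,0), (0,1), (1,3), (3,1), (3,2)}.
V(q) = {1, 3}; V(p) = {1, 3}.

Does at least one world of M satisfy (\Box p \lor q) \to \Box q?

Yes

Let φ = (\Box p \lor q) \to \Box q. Evaluate φ at each world:
  0 (successors {0, 1}): φ is true.
  1 (successors {3}): φ is true.
  2 (successors ∅): φ is true.
  3 (successors {1, 2}): φ is false.
Detail at 0 (witness):
  At 0: \Box p \lor q is false, \Box q is false, so (\Box p \lor q) \to \Box q is true.
    At 0: \Box p is false, q is false, so \Box p \lor q is false.
      At 0: \Box p requires p at every successor {0, 1}.
        p fails at 0, so \Box p is false at 0.
    At 0: \Box q requires q at every successor {0, 1}.
      q fails at 0, so \Box q is false at 0.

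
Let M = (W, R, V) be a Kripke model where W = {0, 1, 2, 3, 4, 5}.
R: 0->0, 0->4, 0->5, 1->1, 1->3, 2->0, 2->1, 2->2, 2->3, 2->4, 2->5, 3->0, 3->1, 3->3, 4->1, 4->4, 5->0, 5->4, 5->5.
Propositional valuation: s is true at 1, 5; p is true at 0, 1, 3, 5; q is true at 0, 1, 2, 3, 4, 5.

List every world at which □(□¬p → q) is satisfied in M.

0, 1, 2, 3, 4, 5

Let φ = □(□¬p → q). Evaluate φ at each world:
  0 (successors {0, 4, 5}): φ is true.
  1 (successors {1, 3}): φ is true.
  2 (successors {0, 1, 2, 3, 4, 5}): φ is true.
  3 (successors {0, 1, 3}): φ is true.
  4 (successors {1, 4}): φ is true.
  5 (successors {0, 4, 5}): φ is true.
For instance, at 2:
  At 2: □(□¬p → q) requires □¬p → q at every successor {0, 1, 2, 3, 4, 5}.
    At 0: □¬p → q is true.
    At 1: □¬p → q is true.
    At 2: □¬p → q is true.
    At 3: □¬p → q is true.
    At 4: □¬p → q is true.
    At 5: □¬p → q is true.
  So □(□¬p → q) is true at 2.
Satisfying worlds: {0, 1, 2, 3, 4, 5}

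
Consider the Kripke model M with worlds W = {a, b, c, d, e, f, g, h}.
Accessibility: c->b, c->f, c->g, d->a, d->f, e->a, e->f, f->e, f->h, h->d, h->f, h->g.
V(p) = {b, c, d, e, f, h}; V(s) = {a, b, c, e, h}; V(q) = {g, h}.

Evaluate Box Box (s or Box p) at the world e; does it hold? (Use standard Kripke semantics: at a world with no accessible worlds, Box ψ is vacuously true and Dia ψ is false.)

At e: Box Box (s or Box p) requires Box (s or Box p) at every successor {a, f}.
    At a: no accessible worlds, so Box (s or Box p) holds vacuously.
    At f: Box (s or Box p) requires s or Box p at every successor {e, h}.
      At e: s or Box p is true.
      At h: s or Box p is true.
    So Box (s or Box p) is true at f.
So Box Box (s or Box p) is true at e.

Yes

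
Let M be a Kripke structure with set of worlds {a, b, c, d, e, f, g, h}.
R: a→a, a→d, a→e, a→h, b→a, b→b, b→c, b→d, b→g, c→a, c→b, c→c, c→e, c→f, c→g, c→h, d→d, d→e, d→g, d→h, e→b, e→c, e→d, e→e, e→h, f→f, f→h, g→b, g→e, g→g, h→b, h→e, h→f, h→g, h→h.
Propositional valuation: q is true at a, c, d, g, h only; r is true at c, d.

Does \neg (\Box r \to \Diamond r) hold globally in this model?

No

Recall that \Box ψ holds at a world iff ψ holds at every accessible world, and \Diamond ψ holds iff ψ holds at some accessible world.
Let φ = \neg (\Box r \to \Diamond r). Evaluate φ at each world:
  a (successors {a, d, e, h}): φ is false.
  b (successors {a, b, c, d, g}): φ is false.
  c (successors {a, b, c, e, f, g, h}): φ is false.
  d (successors {d, e, g, h}): φ is false.
  e (successors {b, c, d, e, h}): φ is false.
  f (successors {f, h}): φ is false.
  g (successors {b, e, g}): φ is false.
  h (successors {b, e, f, g, h}): φ is false.
Detail at a (counterexample):
  At a: \Box r \to \Diamond r is true, so \neg (\Box r \to \Diamond r) is false.
    At a: \Box r is false, \Diamond r is true, so \Box r \to \Diamond r is true.
      At a: \Box r requires r at every successor {a, d, e, h}.
        r fails at a, so \Box r is false at a.
      At a: \Diamond r requires r at some successor in {a, d, e, h}.
        r holds at d, so \Diamond r is true at a.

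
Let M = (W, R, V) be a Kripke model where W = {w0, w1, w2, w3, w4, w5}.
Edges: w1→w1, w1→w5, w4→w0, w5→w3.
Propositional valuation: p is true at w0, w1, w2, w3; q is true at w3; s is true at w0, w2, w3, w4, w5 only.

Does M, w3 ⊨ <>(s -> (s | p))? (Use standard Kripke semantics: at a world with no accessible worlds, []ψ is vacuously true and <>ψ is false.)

Recall that <>ψ holds at a world iff ψ holds at some accessible world.
At w3: no accessible worlds, so <>(s -> (s | p)) is false.

No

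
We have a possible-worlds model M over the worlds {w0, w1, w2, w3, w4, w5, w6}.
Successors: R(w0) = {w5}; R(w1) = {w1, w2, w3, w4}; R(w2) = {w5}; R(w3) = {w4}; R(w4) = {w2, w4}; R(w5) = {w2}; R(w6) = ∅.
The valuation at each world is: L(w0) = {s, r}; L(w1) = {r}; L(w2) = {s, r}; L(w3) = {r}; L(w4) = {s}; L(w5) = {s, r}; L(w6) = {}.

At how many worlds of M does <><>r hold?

Recall that <>ψ holds at a world iff ψ holds at some accessible world.
Let φ = <><>r. Evaluate φ at each world:
  w0 (successors {w5}): φ is true.
  w1 (successors {w1, w2, w3, w4}): φ is true.
  w2 (successors {w5}): φ is true.
  w3 (successors {w4}): φ is true.
  w4 (successors {w2, w4}): φ is true.
  w5 (successors {w2}): φ is true.
  w6 (successors ∅): φ is false.
For instance, at w5:
  At w5: <><>r requires <>r at some successor in {w2}.
    <>r holds at w2, so <><>r is true at w5.
      At w2: <>r requires r at some successor in {w5}.
        r holds at w5, so <>r is true at w2.
Satisfying worlds: {w0, w1, w2, w3, w4, w5}

6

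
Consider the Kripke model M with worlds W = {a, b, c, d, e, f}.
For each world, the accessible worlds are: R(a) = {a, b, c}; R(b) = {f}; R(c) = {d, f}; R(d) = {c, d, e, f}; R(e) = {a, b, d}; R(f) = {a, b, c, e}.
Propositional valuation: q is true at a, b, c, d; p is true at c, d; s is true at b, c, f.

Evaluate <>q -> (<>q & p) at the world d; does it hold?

At d: <>q is true, <>q & p is true, so <>q -> (<>q & p) is true.
  At d: <>q requires q at some successor in {c, d, e, f}.
    q holds at c, so <>q is true at d.
  At d: <>q is true, p is true, so <>q & p is true.
    At d: <>q requires q at some successor in {c, d, e, f}.
      q holds at c, so <>q is true at d.

Yes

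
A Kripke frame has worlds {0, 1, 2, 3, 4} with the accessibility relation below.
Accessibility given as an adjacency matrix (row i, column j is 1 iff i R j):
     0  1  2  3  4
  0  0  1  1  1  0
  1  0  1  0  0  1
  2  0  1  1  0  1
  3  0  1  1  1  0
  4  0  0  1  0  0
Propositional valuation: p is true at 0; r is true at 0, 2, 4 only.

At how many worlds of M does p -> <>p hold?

Recall that <>ψ holds at a world iff ψ holds at some accessible world.
Let φ = p -> <>p. Evaluate φ at each world:
  0 (successors {1, 2, 3}): φ is false.
  1 (successors {1, 4}): φ is true.
  2 (successors {1, 2, 4}): φ is true.
  3 (successors {1, 2, 3}): φ is true.
  4 (successors {2}): φ is true.
For instance, at 2:
  At 2: p is false, <>p is false, so p -> <>p is true.
    At 2: <>p requires p at some successor in {1, 2, 4}.
      At 1: p is false.
      At 2: p is false.
      At 4: p is false.
    So <>p is false at 2.
Satisfying worlds: {1, 2, 3, 4}

4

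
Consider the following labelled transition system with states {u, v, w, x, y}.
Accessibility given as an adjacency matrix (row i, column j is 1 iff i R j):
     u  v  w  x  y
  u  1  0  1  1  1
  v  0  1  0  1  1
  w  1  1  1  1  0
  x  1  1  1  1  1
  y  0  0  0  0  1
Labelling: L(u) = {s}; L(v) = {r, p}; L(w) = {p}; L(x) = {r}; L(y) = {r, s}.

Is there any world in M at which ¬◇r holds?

Let φ = ¬◇r. Evaluate φ at each world:
  u (successors {u, w, x, y}): φ is false.
  v (successors {v, x, y}): φ is false.
  w (successors {u, v, w, x}): φ is false.
  x (successors {u, v, w, x, y}): φ is false.
  y (successors {y}): φ is false.
For instance, at u:
  At u: ◇r is true, so ¬◇r is false.
    At u: ◇r requires r at some successor in {u, w, x, y}.
      r holds at x, so ◇r is true at u.

No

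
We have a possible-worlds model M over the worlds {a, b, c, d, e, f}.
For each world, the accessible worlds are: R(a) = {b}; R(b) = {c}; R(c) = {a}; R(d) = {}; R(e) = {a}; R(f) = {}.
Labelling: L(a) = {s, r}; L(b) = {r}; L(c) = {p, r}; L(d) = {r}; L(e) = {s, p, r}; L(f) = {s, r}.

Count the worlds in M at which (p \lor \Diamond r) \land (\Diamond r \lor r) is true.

4

Let φ = (p \lor \Diamond r) \land (\Diamond r \lor r). Evaluate φ at each world:
  a (successors {b}): φ is true.
  b (successors {c}): φ is true.
  c (successors {a}): φ is true.
  d (successors ∅): φ is false.
  e (successors {a}): φ is true.
  f (successors ∅): φ is false.
For instance, at e:
  At e: p \lor \Diamond r is true, \Diamond r \lor r is true, so (p \lor \Diamond r) \land (\Diamond r \lor r) is true.
    At e: p is true, \Diamond r is true, so p \lor \Diamond r is true.
      At e: \Diamond r requires r at some successor in {a}.
        r holds at a, so \Diamond r is true at e.
    At e: \Diamond r is true, r is true, so \Diamond r \lor r is true.
      At e: \Diamond r requires r at some successor in {a}.
        r holds at a, so \Diamond r is true at e.
Satisfying worlds: {a, b, c, e}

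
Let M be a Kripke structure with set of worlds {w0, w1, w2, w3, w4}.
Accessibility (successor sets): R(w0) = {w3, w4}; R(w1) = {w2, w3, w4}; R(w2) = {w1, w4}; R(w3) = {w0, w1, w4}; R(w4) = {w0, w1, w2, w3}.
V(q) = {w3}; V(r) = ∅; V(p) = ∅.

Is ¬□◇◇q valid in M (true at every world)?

Let φ = ¬□◇◇q. Evaluate φ at each world:
  w0 (successors {w3, w4}): φ is false.
  w1 (successors {w2, w3, w4}): φ is false.
  w2 (successors {w1, w4}): φ is false.
  w3 (successors {w0, w1, w4}): φ is false.
  w4 (successors {w0, w1, w2, w3}): φ is false.
Detail at w0 (counterexample):
  At w0: □◇◇q is true, so ¬□◇◇q is false.
    At w0: □◇◇q requires ◇◇q at every successor {w3, w4}.
      At w3: ◇◇q is true.
      At w4: ◇◇q is true.
    So □◇◇q is true at w0.

No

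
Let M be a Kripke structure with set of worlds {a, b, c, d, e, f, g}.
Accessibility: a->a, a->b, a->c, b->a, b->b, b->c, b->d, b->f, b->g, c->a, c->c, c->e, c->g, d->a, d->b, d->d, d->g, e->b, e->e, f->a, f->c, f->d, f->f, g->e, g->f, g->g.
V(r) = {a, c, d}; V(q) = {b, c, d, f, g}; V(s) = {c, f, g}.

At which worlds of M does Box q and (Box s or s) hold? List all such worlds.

none

Let φ = Box q and (Box s or s). Evaluate φ at each world:
  a (successors {a, b, c}): φ is false.
  b (successors {a, b, c, d, f, g}): φ is false.
  c (successors {a, c, e, g}): φ is false.
  d (successors {a, b, d, g}): φ is false.
  e (successors {b, e}): φ is false.
  f (successors {a, c, d, f}): φ is false.
  g (successors {e, f, g}): φ is false.
For instance, at f:
  At f: Box q is false, Box s or s is true, so Box q and (Box s or s) is false.
    At f: Box q requires q at every successor {a, c, d, f}.
      q fails at a, so Box q is false at f.
    At f: Box s is false, s is true, so Box s or s is true.
      At f: Box s requires s at every successor {a, c, d, f}.
        s fails at a, so Box s is false at f.
Satisfying worlds: none.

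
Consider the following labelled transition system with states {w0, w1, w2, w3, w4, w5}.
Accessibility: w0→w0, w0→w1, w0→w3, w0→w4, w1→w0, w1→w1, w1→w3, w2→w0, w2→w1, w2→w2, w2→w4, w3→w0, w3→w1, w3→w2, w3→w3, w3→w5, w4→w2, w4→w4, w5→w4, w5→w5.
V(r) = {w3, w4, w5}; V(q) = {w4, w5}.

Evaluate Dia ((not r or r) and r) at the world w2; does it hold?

At w2: Dia ((not r or r) and r) requires (not r or r) and r at some successor in {w0, w1, w2, w4}.
  (not r or r) and r holds at w4, so Dia ((not r or r) and r) is true at w2.

Yes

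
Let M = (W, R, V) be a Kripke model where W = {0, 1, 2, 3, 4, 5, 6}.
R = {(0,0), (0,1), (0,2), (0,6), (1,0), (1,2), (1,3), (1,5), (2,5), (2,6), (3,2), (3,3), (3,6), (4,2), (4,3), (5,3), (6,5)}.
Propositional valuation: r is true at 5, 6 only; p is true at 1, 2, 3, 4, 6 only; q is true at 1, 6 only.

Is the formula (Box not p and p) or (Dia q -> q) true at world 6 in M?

Yes

Recall that Box ψ holds at a world iff ψ holds at every accessible world, and Dia ψ holds iff ψ holds at some accessible world.
At 6: Box not p and p is true, Dia q -> q is true, so (Box not p and p) or (Dia q -> q) is true.
  At 6: Box not p is true, p is true, so Box not p and p is true.
    At 6: Box not p requires not p at every successor {5}.
      At 5: not p is true.
    So Box not p is true at 6.
  At 6: Dia q is false, q is true, so Dia q -> q is true.
    At 6: Dia q requires q at some successor in {5}.
      At 5: q is false.
    So Dia q is false at 6.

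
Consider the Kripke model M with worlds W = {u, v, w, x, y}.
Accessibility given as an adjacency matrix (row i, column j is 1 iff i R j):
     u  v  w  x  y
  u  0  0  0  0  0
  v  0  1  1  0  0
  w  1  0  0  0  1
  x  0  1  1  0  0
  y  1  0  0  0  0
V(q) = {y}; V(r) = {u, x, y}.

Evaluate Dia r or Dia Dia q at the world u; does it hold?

No

Recall that Dia ψ holds at a world iff ψ holds at some accessible world.
At u: Dia r is false, Dia Dia q is false, so Dia r or Dia Dia q is false.
  At u: no accessible worlds, so Dia r is false.
  At u: no accessible worlds, so Dia Dia q is false.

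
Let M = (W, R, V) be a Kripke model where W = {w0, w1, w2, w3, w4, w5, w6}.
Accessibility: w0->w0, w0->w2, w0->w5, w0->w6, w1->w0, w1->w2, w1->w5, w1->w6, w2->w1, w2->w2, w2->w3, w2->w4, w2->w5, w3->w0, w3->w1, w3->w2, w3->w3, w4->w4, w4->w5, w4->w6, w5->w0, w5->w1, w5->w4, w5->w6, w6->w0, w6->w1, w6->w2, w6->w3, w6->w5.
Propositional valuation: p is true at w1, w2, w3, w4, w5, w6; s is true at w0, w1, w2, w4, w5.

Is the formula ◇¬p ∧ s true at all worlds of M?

Let φ = ◇¬p ∧ s. Evaluate φ at each world:
  w0 (successors {w0, w2, w5, w6}): φ is true.
  w1 (successors {w0, w2, w5, w6}): φ is true.
  w2 (successors {w1, w2, w3, w4, w5}): φ is false.
  w3 (successors {w0, w1, w2, w3}): φ is false.
  w4 (successors {w4, w5, w6}): φ is false.
  w5 (successors {w0, w1, w4, w6}): φ is true.
  w6 (successors {w0, w1, w2, w3, w5}): φ is false.
Detail at w2 (counterexample):
  At w2: ◇¬p is false, s is true, so ◇¬p ∧ s is false.
    At w2: ◇¬p requires ¬p at some successor in {w1, w2, w3, w4, w5}.
      At w1: ¬p is false.
      At w2: ¬p is false.
      At w3: ¬p is false.
      At w4: ¬p is false.
      At w5: ¬p is false.
    So ◇¬p is false at w2.

No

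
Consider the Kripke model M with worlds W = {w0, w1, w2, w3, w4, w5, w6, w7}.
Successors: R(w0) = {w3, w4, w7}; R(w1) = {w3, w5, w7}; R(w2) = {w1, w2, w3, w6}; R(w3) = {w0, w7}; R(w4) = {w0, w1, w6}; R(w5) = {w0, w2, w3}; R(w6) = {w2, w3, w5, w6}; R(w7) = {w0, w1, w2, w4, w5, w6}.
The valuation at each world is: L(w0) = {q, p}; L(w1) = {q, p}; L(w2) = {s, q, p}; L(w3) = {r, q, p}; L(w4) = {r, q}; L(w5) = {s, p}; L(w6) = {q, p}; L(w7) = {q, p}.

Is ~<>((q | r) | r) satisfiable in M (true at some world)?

No

Recall that <>ψ holds at a world iff ψ holds at some accessible world.
Let φ = ~<>((q | r) | r). Evaluate φ at each world:
  w0 (successors {w3, w4, w7}): φ is false.
  w1 (successors {w3, w5, w7}): φ is false.
  w2 (successors {w1, w2, w3, w6}): φ is false.
  w3 (successors {w0, w7}): φ is false.
  w4 (successors {w0, w1, w6}): φ is false.
  w5 (successors {w0, w2, w3}): φ is false.
  w6 (successors {w2, w3, w5, w6}): φ is false.
  w7 (successors {w0, w1, w2, w4, w5, w6}): φ is false.
For instance, at w1:
  At w1: <>((q | r) | r) is true, so ~<>((q | r) | r) is false.
    At w1: <>((q | r) | r) requires (q | r) | r at some successor in {w3, w5, w7}.
      (q | r) | r holds at w3, so <>((q | r) | r) is true at w1.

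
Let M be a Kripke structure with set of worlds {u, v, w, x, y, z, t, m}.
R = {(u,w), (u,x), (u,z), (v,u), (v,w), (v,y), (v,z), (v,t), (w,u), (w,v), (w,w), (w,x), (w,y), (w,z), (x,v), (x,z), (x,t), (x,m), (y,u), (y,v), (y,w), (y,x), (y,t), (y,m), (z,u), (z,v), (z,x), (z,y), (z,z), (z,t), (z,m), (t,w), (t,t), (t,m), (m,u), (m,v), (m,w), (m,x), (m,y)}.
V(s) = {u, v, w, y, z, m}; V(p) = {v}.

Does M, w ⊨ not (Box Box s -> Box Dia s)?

No

At w: Box Box s -> Box Dia s is true, so not (Box Box s -> Box Dia s) is false.
  At w: Box Box s is false, Box Dia s is true, so Box Box s -> Box Dia s is true.
    At w: Box Box s requires Box s at every successor {u, v, w, x, y, z}.
      Box s fails at u, so Box Box s is false at w.
    At w: Box Dia s requires Dia s at every successor {u, v, w, x, y, z}.
      At u: Dia s is true.
      At v: Dia s is true.
      At w: Dia s is true.
      At x: Dia s is true.
      At y: Dia s is true.
      At z: Dia s is true.
    So Box Dia s is true at w.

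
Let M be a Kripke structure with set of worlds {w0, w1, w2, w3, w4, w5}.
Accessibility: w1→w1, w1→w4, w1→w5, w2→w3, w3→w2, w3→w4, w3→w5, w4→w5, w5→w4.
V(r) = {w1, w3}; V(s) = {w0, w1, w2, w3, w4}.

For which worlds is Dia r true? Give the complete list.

w1, w2

Let φ = Dia r. Evaluate φ at each world:
  w0 (successors ∅): φ is false.
  w1 (successors {w1, w4, w5}): φ is true.
  w2 (successors {w3}): φ is true.
  w3 (successors {w2, w4, w5}): φ is false.
  w4 (successors {w5}): φ is false.
  w5 (successors {w4}): φ is false.
For instance, at w4:
  At w4: Dia r requires r at some successor in {w5}.
    At w5: r is false.
  So Dia r is false at w4.
Satisfying worlds: {w1, w2}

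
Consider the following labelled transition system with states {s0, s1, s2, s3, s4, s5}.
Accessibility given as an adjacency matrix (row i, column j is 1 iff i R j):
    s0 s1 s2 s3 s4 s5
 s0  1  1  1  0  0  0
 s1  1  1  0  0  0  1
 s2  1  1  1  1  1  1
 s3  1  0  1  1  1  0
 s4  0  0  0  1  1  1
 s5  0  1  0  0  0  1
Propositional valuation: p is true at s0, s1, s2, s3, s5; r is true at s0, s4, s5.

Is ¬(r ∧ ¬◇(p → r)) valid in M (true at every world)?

Recall that ◇ψ holds at a world iff ψ holds at some accessible world.
Let φ = ¬(r ∧ ¬◇(p → r)). Evaluate φ at each world:
  s0 (successors {s0, s1, s2}): φ is true.
  s1 (successors {s0, s1, s5}): φ is true.
  s2 (successors {s0, s1, s2, s3, s4, s5}): φ is true.
  s3 (successors {s0, s2, s3, s4}): φ is true.
  s4 (successors {s3, s4, s5}): φ is true.
  s5 (successors {s1, s5}): φ is true.
For instance, at s2:
  At s2: r ∧ ¬◇(p → r) is false, so ¬(r ∧ ¬◇(p → r)) is true.
    At s2: r is false, ¬◇(p → r) is false, so r ∧ ¬◇(p → r) is false.
      At s2: ◇(p → r) is true, so ¬◇(p → r) is false.

Yes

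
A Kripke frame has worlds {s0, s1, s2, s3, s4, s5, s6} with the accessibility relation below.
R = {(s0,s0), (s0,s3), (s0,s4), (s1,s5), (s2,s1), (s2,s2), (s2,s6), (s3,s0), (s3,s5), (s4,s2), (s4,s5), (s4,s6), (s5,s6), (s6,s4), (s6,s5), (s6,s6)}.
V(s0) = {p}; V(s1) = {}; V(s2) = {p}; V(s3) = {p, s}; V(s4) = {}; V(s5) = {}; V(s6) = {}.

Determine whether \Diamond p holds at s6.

No

At s6: \Diamond p requires p at some successor in {s4, s5, s6}.
  At s4: p is false.
  At s5: p is false.
  At s6: p is false.
So \Diamond p is false at s6.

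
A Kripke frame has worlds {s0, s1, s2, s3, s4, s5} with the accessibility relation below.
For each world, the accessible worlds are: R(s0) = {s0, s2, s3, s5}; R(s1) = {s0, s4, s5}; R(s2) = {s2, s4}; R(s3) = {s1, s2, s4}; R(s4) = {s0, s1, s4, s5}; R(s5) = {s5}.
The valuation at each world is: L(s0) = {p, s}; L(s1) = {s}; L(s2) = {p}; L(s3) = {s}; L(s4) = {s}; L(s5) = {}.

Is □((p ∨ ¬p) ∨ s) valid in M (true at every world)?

Let φ = □((p ∨ ¬p) ∨ s). Evaluate φ at each world:
  s0 (successors {s0, s2, s3, s5}): φ is true.
  s1 (successors {s0, s4, s5}): φ is true.
  s2 (successors {s2, s4}): φ is true.
  s3 (successors {s1, s2, s4}): φ is true.
  s4 (successors {s0, s1, s4, s5}): φ is true.
  s5 (successors {s5}): φ is true.
For instance, at s1:
  At s1: □((p ∨ ¬p) ∨ s) requires (p ∨ ¬p) ∨ s at every successor {s0, s4, s5}.
    At s0: (p ∨ ¬p) ∨ s is true.
    At s4: (p ∨ ¬p) ∨ s is true.
    At s5: (p ∨ ¬p) ∨ s is true.
  So □((p ∨ ¬p) ∨ s) is true at s1.

Yes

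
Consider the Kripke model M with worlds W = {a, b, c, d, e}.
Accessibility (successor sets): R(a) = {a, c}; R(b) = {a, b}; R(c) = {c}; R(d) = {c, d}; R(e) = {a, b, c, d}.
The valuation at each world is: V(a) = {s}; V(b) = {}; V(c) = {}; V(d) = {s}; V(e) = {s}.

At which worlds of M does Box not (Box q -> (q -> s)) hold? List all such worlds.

none

Recall that Box ψ holds at a world iff ψ holds at every accessible world, and Dia ψ holds iff ψ holds at some accessible world.
Let φ = Box not (Box q -> (q -> s)). Evaluate φ at each world:
  a (successors {a, c}): φ is false.
  b (successors {a, b}): φ is false.
  c (successors {c}): φ is false.
  d (successors {c, d}): φ is false.
  e (successors {a, b, c, d}): φ is false.
For instance, at d:
  At d: Box not (Box q -> (q -> s)) requires not (Box q -> (q -> s)) at every successor {c, d}.
    not (Box q -> (q -> s)) fails at c, so Box not (Box q -> (q -> s)) is false at d.
      At c: Box q -> (q -> s) is true, so not (Box q -> (q -> s)) is false.
Satisfying worlds: none.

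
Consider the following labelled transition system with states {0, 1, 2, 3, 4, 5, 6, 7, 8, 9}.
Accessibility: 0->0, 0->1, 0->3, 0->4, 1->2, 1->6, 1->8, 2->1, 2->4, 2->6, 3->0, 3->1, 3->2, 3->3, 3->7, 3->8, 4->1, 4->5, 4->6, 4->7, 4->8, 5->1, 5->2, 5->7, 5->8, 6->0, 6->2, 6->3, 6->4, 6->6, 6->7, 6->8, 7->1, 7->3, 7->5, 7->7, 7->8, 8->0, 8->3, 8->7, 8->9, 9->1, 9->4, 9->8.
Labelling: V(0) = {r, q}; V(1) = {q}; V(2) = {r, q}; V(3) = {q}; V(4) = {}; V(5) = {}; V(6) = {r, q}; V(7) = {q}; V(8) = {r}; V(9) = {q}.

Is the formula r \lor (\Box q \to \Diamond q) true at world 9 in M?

At 9: r is false, \Box q \to \Diamond q is true, so r \lor (\Box q \to \Diamond q) is true.
  At 9: \Box q is false, \Diamond q is true, so \Box q \to \Diamond q is true.
    At 9: \Box q requires q at every successor {1, 4, 8}.
      q fails at 4, so \Box q is false at 9.
    At 9: \Diamond q requires q at some successor in {1, 4, 8}.
      q holds at 1, so \Diamond q is true at 9.

Yes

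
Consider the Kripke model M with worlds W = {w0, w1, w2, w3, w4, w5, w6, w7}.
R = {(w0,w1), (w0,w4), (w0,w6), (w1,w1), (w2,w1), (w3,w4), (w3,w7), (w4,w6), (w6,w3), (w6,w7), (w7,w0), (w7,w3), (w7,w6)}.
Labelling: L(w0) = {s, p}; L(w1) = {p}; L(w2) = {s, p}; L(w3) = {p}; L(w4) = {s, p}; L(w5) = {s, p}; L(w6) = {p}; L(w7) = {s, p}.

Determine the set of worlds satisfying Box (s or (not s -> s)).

w3, w5

Recall that Box ψ holds at a world iff ψ holds at every accessible world, and Dia ψ holds iff ψ holds at some accessible world.
Let φ = Box (s or (not s -> s)). Evaluate φ at each world:
  w0 (successors {w1, w4, w6}): φ is false.
  w1 (successors {w1}): φ is false.
  w2 (successors {w1}): φ is false.
  w3 (successors {w4, w7}): φ is true.
  w4 (successors {w6}): φ is false.
  w5 (successors ∅): φ is true.
  w6 (successors {w3, w7}): φ is false.
  w7 (successors {w0, w3, w6}): φ is false.
For instance, at w0:
  At w0: Box (s or (not s -> s)) requires s or (not s -> s) at every successor {w1, w4, w6}.
    s or (not s -> s) fails at w1, so Box (s or (not s -> s)) is false at w0.
Satisfying worlds: {w3, w5}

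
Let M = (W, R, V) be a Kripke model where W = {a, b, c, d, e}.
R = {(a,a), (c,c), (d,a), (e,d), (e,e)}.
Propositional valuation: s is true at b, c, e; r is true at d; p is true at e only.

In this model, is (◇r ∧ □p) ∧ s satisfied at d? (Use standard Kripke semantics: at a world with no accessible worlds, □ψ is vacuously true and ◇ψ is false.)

At d: ◇r ∧ □p is false, s is false, so (◇r ∧ □p) ∧ s is false.
  At d: ◇r is false, □p is false, so ◇r ∧ □p is false.
    At d: ◇r requires r at some successor in {a}.
      At a: r is false.
    So ◇r is false at d.
    At d: □p requires p at every successor {a}.
      p fails at a, so □p is false at d.

No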